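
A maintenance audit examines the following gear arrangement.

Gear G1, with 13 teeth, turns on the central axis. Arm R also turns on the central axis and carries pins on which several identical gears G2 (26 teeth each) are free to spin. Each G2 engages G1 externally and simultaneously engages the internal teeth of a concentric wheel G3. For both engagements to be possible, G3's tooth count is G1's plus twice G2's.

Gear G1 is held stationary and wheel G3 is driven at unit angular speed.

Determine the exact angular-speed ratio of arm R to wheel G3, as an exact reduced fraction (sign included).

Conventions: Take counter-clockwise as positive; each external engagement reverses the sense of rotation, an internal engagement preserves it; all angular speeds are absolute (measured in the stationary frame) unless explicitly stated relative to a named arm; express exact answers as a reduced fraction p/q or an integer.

5/6

recognized (axles ride arm R): planetary set, 13/26/65 teeth
ring teeth: 13 + 2·26 = 65
13(ω_sun−ω_arm) = −65(ω_ring−ω_arm),  ω_sun = 0, ω_ring = 1
13(0−ω_arm) = −65(1−ω_arm)  ⇒  78·ω_arm = 65  ⇒  ω_arm = 5/6
ω_out/ω_in = 5/6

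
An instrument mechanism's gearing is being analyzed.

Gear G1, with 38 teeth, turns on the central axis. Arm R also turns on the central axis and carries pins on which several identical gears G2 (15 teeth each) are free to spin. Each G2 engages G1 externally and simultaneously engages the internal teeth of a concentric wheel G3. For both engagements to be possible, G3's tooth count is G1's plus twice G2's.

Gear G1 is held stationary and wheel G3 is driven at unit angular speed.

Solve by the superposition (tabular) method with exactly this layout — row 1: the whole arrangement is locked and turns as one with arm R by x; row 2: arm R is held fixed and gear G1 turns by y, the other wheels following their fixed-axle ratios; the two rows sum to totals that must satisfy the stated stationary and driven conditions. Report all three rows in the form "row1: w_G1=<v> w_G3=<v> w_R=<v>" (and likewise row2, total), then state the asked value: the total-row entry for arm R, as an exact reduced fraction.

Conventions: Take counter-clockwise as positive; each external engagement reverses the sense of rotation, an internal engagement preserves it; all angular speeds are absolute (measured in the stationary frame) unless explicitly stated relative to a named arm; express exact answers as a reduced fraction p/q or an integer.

recognized (axles ride arm R): planetary set, 38/15/68 teeth
row 1: whole set turns with the arm by x
row 2 (arm held, sun turns y): ω_ring = −(38/68)·y, ω_arm = 0
boundary: total ω_sun = x + y = 0 and total ω_ring = x − (38/68)·y = 1  ⇒  y = -34/53, x = 34/53
row 2 ring = −(38/68)·(-34/53) = 19/53
totals (row 1 + row 2): sun 34/53 + (-34/53) = 0, ring 34/53 + 19/53 = 1, arm 34/53 + 0 = 34/53
asked cell (total, arm) = 34/53

row1: w_G1=34/53 w_G3=34/53 w_R=34/53
row2: w_G1=-34/53 w_G3=19/53 w_R=0
total: w_G1=0 w_G3=1 w_R=34/53
asked value: 34/53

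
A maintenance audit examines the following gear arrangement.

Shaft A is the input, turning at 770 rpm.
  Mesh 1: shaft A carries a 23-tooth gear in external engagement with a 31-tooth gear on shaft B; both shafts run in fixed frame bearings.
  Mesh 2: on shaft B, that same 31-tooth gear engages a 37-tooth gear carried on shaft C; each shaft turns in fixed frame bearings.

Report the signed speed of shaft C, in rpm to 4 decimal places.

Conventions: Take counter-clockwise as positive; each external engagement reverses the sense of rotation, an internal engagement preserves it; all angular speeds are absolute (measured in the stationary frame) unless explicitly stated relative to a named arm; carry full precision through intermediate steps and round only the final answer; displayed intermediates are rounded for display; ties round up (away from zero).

class = fixed-axis compound train [2 meshes; 2 ratios multiply, 2 sense flips]
mesh 1 [23T→31T]: ω = 770.0000×23/31 = 571.2903 rpm, sense flips to −
mesh 2 [31T→37T]: ω = 571.2903×31/37 = 478.6486 rpm, sense flips to +
signed output speed = +478.6486 rpm

+478.6486 rpm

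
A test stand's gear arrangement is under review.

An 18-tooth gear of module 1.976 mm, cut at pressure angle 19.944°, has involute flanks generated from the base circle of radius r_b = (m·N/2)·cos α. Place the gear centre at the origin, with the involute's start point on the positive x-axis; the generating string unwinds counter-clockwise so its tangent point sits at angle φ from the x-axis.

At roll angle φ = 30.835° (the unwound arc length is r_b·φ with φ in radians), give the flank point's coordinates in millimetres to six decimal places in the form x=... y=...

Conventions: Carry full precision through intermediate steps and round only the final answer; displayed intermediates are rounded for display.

recognized (one wheel, involute flank): single-mesh tooth geometry, m = 1.976, N = 18
pitch radius r_p = m·N/2 = 1.976·18/2 = 17.784000
base radius r_b = r_p·cos α = 17.784000·cos 19.944° = 16.717431
roll angle φ = 30.835° = 0.53817227 rad
x = r_b·(cos φ + φ·sin φ) = 18.965867
y = r_b·(sin φ − φ·cos φ) = 0.843687

x=18.965867 y=0.843687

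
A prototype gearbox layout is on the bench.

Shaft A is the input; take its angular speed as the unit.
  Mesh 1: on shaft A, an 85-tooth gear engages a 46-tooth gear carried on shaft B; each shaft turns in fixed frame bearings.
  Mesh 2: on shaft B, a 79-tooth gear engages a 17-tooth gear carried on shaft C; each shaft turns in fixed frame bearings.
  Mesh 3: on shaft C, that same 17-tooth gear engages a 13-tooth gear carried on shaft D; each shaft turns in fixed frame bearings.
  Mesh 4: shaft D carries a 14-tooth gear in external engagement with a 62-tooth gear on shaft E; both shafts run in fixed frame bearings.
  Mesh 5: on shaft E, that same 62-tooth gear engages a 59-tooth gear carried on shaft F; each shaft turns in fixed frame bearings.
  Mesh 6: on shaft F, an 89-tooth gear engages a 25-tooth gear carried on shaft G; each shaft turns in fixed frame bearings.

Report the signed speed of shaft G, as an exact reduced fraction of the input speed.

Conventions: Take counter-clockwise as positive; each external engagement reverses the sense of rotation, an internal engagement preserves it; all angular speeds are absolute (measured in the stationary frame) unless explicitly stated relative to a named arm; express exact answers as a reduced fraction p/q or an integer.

836689/88205

6-mesh fixed-axis compound train (all bearings frame-fixed)
mesh 1 [85T→46T]: |ω|/ω_in = 1×85/46 = 85/46, sense flips to −
mesh 2 [79T→17T]: |ω|/ω_in = (85/46)×79/17 = 395/46, sense flips to +
mesh 3 [17T→13T]: |ω|/ω_in = (395/46)×17/13 = 6715/598, sense flips to −
mesh 4 [14T→62T]: |ω|/ω_in = (6715/598)×14/62 = 47005/18538, sense flips to +
mesh 5 [62T→59T]: |ω|/ω_in = (47005/18538)×62/59 = 47005/17641, sense flips to −
mesh 6 [89T→25T]: |ω|/ω_in = (47005/17641)×89/25 = 836689/88205, sense flips to +
signed output speed (× input speed) = 836689/88205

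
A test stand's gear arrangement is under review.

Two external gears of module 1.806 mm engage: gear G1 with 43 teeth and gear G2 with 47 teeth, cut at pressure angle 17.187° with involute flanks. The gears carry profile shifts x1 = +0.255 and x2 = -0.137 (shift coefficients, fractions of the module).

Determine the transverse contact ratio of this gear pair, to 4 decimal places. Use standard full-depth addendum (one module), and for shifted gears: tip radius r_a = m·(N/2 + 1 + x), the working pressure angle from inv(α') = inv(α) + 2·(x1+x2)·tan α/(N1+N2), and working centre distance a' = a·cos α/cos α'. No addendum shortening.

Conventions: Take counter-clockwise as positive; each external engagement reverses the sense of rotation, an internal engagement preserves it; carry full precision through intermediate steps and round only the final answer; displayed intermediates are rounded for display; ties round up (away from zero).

recognized (one external pair, fixed centres): single-mesh tooth geometry, m = 1.806, N1 = 43, N2 = 47
base radii: r_b1 = 37.095108, r_b2 = 40.545815
tip radii: r_a1 = 41.095530, r_a2 = 43.999578
inv(α') = inv(17.187°) + 2·(+0.255-0.137)·tan α/(43+47) = 0.01014442  ⇒  α' = 17.65882°
a' = a·cos α / cos α' = 81.2700·cos 17.187°/cos 17.65882° = 81.480296
action lengths: √(r_a1²−r_b1²) = 17.686027, √(r_a2²−r_b2²) = 17.087999
base pitch p_b = π·m·cos α = 5.420359
CR = (17.686027 + 17.087999 − 81.480296·sin 17.65882°)/5.420359 = 1.855433
contact ratio ≈ 1.8554

1.8554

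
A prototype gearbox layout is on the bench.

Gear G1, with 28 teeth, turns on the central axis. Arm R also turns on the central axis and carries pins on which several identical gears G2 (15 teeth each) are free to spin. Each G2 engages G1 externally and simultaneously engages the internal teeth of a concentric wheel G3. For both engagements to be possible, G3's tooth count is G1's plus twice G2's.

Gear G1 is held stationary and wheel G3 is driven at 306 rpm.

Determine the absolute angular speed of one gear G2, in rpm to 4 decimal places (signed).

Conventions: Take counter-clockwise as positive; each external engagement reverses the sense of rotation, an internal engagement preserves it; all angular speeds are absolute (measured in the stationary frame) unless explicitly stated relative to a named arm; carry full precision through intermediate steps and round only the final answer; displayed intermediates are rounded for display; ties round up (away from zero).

planetary set (28T centre, 15T on arm, 58T internal) — Willis relation
normalise by the input: solve with ω_ring = 1, then scale by 306 rpm
ring teeth: 28 + 2·15 = 58
28(ω_sun−ω_arm) = −58(ω_ring−ω_arm),  ω_sun = 0, ω_ring = 1
28(0−ω_arm) = −58(1−ω_arm)  ⇒  86·ω_arm = 58  ⇒  ω_arm = 29/43
sun–planet mesh: 28·(0−29/43) = −15·(ω_p−ω_arm)  ⇒  ω_p−ω_arm = 812/645
ω_p = 29/43 + 812/645 = 29/15
scale: ω_p = 29/15 × 306 rpm = +591.6000 rpm

+591.6000 rpm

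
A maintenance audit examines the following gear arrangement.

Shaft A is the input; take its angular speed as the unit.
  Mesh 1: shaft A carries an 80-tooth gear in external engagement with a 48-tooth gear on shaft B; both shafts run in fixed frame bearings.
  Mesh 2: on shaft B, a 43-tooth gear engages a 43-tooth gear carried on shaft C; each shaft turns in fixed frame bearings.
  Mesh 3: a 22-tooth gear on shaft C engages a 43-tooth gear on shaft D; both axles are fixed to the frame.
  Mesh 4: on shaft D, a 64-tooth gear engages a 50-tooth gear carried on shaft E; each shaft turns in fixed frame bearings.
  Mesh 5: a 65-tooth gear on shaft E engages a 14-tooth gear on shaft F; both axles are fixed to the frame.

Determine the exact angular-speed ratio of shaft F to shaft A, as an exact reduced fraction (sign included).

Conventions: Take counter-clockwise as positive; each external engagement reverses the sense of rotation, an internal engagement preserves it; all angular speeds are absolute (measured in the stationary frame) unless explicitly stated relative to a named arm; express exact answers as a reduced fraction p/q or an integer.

-4576/903

class = fixed-axis compound train [5 meshes; 5 ratios multiply, 5 sense flips]
mesh 1 [80T→48T]: running ratio 5/3, sense −
mesh 2 [43T→43T]: running ratio 5/3, sense +
mesh 3 [22T→43T]: running ratio 110/129, sense −
mesh 4 [64T→50T]: running ratio 704/645, sense +
mesh 5 [65T→14T]: running ratio 4576/903, sense −
ω_out/ω_in = -4576/903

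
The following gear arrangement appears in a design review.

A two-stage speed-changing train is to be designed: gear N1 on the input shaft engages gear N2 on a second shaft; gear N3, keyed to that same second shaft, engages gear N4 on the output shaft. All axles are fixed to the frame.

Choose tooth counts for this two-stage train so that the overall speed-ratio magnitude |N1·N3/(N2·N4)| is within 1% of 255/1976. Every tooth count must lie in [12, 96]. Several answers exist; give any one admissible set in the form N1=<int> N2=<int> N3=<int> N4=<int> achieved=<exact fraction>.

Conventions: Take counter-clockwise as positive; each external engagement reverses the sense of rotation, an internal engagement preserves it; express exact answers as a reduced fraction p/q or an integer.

N1=15 N2=26 N3=17 N4=76 achieved=255/1976

2-stage fixed-axis compound train for ratio 255/1976
target = 255/1976 in lowest terms: an exact hit needs N1·N3 = k·255 and N2·N4 = k·1976 for one integer k, every count in [12, 96]; additionally prefer no 1:1 stage (N1 ≠ N2, N3 ≠ N4)
k = 1: N1·N3 = 255 = 15·17, N2·N4 = 1976 = 26·76
achieved = 15·17/(26·76) = 255/1976; |achieved − target| = 0 ≤ 51/39520 ✓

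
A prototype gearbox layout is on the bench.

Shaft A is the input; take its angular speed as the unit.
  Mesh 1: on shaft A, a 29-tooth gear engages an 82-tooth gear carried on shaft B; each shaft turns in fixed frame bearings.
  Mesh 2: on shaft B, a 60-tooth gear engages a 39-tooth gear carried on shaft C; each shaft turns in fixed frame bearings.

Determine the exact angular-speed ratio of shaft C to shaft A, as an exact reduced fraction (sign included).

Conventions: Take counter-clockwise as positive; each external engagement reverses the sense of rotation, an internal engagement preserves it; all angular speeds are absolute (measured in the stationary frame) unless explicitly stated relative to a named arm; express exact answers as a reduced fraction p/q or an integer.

class = fixed-axis compound train [2 meshes; 2 ratios multiply, 2 sense flips]
mesh 1 [29T→82T]: running ratio 29/82, sense −
mesh 2 [60T→39T]: running ratio 290/533, sense +
ω_out/ω_in = 290/533

290/533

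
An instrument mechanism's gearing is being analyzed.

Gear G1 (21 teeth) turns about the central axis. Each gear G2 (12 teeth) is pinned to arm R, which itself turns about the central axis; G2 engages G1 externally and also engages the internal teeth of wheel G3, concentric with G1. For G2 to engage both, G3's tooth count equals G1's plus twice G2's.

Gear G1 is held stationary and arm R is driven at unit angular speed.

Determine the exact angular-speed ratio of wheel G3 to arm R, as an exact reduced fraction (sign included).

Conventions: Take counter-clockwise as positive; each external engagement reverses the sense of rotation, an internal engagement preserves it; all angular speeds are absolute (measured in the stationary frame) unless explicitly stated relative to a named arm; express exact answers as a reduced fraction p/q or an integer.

22/15

planetary set (21T centre, 12T on arm, 45T internal) — Willis relation
ring teeth: 21 + 2·12 = 45
21(ω_sun−ω_arm) = −45(ω_ring−ω_arm),  ω_sun = 0, ω_arm = 1
ω_ring = 1 − (21/45)(0−1) = 22/15
ω_out/ω_in = 22/15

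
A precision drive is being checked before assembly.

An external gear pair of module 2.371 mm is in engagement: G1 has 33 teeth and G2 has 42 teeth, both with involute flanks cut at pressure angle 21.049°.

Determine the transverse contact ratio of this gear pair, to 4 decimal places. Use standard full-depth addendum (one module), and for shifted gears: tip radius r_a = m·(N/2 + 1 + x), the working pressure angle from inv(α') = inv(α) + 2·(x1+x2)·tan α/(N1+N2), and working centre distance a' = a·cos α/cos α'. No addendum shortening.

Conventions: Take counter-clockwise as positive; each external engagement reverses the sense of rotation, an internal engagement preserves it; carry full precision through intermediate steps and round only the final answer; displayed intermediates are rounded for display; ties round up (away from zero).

topology: single-mesh involute geometry — m = 2.371, 33T/42T pair
base radii: r_b1 = 36.511063, r_b2 = 46.468626
tip radii: r_a1 = 41.492500, r_a2 = 52.162000
no profile shift: α' = α, a' = a
action lengths: √(r_a1²−r_b1²) = 19.712174, √(r_a2²−r_b2²) = 23.696857
base pitch p_b = π·m·cos α = 6.951690
CR = (19.712174 + 23.696857 − 88.912500·sin 21.04900°)/6.951690 = 1.650629
contact ratio ≈ 1.6506

1.6506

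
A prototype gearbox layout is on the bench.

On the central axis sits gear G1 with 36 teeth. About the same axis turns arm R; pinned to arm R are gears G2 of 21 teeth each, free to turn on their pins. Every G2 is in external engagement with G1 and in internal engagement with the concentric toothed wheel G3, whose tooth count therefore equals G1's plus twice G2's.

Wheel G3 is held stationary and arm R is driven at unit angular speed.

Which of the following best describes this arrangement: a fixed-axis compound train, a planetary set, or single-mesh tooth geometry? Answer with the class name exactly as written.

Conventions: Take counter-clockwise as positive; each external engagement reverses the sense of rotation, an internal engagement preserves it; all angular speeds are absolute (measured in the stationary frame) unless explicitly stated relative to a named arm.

planetary set

topology: planetary set — G1 36T / G2 21T / G3 78T, arm = carrier (Willis)
classification: planetary set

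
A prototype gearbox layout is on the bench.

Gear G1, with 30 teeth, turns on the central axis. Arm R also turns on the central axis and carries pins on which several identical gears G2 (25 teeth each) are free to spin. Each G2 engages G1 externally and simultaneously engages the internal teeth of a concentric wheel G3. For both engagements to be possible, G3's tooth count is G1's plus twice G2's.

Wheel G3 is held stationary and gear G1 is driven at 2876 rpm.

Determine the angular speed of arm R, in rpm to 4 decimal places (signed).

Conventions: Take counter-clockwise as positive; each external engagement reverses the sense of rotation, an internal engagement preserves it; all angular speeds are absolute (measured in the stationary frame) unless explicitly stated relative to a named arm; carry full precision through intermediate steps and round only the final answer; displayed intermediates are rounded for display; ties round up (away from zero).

class = planetary set [G3 = 30+2·25 = 80; Willis about the carrier]
normalise by the input: solve with ω_sun = 1, then scale by 2876 rpm
ring teeth: 30 + 2·25 = 80
30(ω_sun−ω_arm) = −80(ω_ring−ω_arm),  ω_ring = 0, ω_sun = 1
30(1−ω_arm) = −80(0−ω_arm)  ⇒  110·ω_arm = 30  ⇒  ω_arm = 3/11
scale: ω_arm = 3/11 × 2876 rpm = +784.3636 rpm

+784.3636 rpm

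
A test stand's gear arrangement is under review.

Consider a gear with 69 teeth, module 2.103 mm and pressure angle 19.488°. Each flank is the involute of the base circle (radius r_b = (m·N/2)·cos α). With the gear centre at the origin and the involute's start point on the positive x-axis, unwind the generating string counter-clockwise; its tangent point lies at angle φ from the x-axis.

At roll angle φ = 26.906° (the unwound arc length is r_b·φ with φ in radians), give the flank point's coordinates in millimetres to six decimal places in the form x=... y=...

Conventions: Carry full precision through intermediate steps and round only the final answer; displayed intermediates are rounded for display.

x=75.527848 y=2.309340

topology: single-mesh involute geometry — m = 2.103, N = 69
pitch radius r_p = m·N/2 = 2.103·69/2 = 72.553500
base radius r_b = r_p·cos α = 72.553500·cos 19.488° = 68.397010
roll angle φ = 26.906° = 0.46959829 rad
x = r_b·(cos φ + φ·sin φ) = 75.527848
y = r_b·(sin φ − φ·cos φ) = 2.309340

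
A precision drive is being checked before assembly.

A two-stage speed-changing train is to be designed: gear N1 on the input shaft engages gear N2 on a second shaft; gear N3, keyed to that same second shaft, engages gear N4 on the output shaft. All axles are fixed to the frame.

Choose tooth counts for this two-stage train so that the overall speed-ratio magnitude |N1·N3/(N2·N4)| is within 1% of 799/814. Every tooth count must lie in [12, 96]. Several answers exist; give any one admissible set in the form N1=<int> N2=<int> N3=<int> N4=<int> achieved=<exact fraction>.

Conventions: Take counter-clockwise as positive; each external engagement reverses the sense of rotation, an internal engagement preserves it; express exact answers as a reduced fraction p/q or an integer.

2-stage fixed-axis compound train for ratio 799/814
target = 799/814 in lowest terms: an exact hit needs N1·N3 = k·799 and N2·N4 = k·814 for one integer k, every count in [12, 96]; additionally prefer no 1:1 stage (N1 ≠ N2, N3 ≠ N4)
k = 1: N1·N3 = 799 = 17·47, N2·N4 = 814 = 22·37
achieved = 17·47/(22·37) = 799/814; |achieved − target| = 0 ≤ 799/81400 ✓

N1=17 N2=22 N3=47 N4=37 achieved=799/814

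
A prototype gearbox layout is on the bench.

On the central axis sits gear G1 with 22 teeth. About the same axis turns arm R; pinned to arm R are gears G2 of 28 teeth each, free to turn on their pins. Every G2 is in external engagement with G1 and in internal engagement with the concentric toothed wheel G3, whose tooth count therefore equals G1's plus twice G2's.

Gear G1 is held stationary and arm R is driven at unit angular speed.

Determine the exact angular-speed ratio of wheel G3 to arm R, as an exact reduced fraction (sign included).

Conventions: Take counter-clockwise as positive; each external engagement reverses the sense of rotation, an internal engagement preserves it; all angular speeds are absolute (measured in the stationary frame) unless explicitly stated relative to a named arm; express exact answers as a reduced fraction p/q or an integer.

50/39

recognized (axles ride arm R): planetary set, 22/28/78 teeth
ring teeth: 22 + 2·28 = 78
22(ω_sun−ω_arm) = −78(ω_ring−ω_arm),  ω_sun = 0, ω_arm = 1
ω_ring = 1 − (22/78)(0−1) = 50/39
ω_out/ω_in = 50/39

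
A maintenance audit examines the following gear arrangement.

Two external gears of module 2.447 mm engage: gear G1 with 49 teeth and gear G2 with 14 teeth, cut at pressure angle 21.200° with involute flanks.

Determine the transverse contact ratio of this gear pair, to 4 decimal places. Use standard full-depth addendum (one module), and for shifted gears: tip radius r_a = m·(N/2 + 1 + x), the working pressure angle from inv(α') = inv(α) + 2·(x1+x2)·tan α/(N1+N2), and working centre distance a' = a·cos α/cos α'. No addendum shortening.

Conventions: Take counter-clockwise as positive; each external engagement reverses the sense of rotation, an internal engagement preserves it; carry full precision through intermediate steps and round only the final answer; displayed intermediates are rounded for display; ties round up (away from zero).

topology: single-mesh involute geometry — m = 2.447, 49T/14T pair
base radii: r_b1 = 55.894210, r_b2 = 15.969774
tip radii: r_a1 = 62.398500, r_a2 = 19.576000
no profile shift: α' = α, a' = a
action lengths: √(r_a1²−r_b1²) = 27.738242, √(r_a2²−r_b2²) = 11.321929
base pitch p_b = π·m·cos α = 7.167218
CR = (27.738242 + 11.321929 − 77.080500·sin 21.20000°)/7.167218 = 1.560713
contact ratio ≈ 1.5607

1.5607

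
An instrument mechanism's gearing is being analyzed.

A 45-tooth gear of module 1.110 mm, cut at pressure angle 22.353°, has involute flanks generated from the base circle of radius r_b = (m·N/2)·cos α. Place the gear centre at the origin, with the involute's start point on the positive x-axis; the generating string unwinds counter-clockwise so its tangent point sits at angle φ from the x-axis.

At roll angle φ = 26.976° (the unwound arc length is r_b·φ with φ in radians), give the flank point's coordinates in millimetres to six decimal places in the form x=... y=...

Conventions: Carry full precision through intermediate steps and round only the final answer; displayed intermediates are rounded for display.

topology: single-mesh involute geometry — m = 1.110, N = 45
pitch radius r_p = m·N/2 = 1.110·45/2 = 24.975000
base radius r_b = r_p·cos α = 24.975000·cos 22.353° = 23.098336
roll angle φ = 26.976° = 0.47082002 rad
x = r_b·(cos φ + φ·sin φ) = 25.518319
y = r_b·(sin φ − φ·cos φ) = 0.785898

x=25.518319 y=0.785898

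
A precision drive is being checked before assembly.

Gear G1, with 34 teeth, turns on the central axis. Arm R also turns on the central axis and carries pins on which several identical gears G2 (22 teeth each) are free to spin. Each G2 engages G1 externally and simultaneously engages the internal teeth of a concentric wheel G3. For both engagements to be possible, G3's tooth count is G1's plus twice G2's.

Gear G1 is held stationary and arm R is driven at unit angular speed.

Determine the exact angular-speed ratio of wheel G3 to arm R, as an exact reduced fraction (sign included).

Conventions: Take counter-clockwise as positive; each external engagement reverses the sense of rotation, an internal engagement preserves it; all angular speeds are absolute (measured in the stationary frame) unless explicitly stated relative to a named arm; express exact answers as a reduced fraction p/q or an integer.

56/39

recognized (axles ride arm R): planetary set, 34/22/78 teeth
ring teeth: 34 + 2·22 = 78
34(ω_sun−ω_arm) = −78(ω_ring−ω_arm),  ω_sun = 0, ω_arm = 1
ω_ring = 1 − (34/78)(0−1) = 56/39
ω_out/ω_in = 56/39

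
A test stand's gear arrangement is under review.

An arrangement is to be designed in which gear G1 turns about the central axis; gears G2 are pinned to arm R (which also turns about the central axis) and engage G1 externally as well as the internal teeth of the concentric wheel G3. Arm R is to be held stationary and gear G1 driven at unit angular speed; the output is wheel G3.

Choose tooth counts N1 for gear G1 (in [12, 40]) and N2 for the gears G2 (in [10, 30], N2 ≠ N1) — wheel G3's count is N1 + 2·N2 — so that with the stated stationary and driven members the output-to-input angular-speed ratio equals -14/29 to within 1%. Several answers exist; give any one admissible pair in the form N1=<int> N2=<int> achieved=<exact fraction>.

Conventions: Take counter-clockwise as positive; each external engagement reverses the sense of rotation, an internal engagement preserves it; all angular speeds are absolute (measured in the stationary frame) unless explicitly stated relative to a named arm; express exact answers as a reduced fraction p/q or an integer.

planetary set to be sized for -14/29 (Willis relation)
Willis with ω_arm = 0: ω_ring/ω_sun = −N1/N3; set equal to -14/29  ⇒  N3/N1 = −1/(-14/29) = 29/14
N3 = N1 + 2·N2  ⇒  N2/N1 = (N3/N1 − 1)/2 = (29/14 − 1)/2 = 15/28
smallest multiple with N1 ≥ 12 and N2 ≥ 10: k = 1  ⇒  N1 = 1·28 = 28, N2 = 1·15 = 15 (N1 ≤ 40, N2 ≤ 30, N2 ≠ N1 ✓), N3 = 28 + 2·15 = 58
check: −N1/N3 with N1 = 28, N3 = 58 gives -14/29; |achieved − target| = 0 ≤ 7/1450 ✓

N1=28 N2=15 achieved=-14/29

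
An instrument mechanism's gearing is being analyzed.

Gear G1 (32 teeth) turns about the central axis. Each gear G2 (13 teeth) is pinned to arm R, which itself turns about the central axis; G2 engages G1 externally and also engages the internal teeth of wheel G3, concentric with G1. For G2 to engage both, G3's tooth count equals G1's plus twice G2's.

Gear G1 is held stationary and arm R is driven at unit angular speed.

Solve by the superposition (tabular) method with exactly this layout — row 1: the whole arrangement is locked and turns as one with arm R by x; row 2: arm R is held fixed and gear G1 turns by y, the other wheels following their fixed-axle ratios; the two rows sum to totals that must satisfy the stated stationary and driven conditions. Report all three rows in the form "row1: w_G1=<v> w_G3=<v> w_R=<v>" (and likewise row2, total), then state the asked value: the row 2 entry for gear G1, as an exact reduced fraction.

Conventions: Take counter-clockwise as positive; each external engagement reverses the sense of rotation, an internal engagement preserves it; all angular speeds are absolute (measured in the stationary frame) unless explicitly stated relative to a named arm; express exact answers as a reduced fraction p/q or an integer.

recognized (axles ride arm R): planetary set, 32/13/58 teeth
row 1: whole set turns with the arm by x
superposition row 2 [arm held]: sun y, ring −(32/58)·y, arm 0
boundary: total ω_sun = x + y = 0 and total ω_arm = x = 1  ⇒  y = -1, x = 1
row 2 ring = −(32/58)·(-1) = 16/29
totals (row 1 + row 2): sun 1 + (-1) = 0, ring 1 + 16/29 = 45/29, arm 1 + 0 = 1
asked cell (row2, sun) = -1

row1: w_G1=1 w_G3=1 w_R=1
row2: w_G1=-1 w_G3=16/29 w_R=0
total: w_G1=0 w_G3=45/29 w_R=1
asked value: -1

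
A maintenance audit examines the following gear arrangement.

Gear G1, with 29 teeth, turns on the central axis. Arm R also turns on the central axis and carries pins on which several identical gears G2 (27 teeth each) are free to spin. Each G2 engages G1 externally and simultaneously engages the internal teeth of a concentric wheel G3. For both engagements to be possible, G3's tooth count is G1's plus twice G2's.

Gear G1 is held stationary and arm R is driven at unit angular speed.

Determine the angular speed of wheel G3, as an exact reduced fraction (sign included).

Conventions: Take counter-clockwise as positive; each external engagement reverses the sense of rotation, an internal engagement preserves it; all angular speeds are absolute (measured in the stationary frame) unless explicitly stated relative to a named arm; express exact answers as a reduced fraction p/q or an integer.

112/83

class = planetary set [G3 = 29+2·27 = 83; Willis about the carrier]
ring teeth: 29 + 2·27 = 83
29(ω_sun−ω_arm) = −83(ω_ring−ω_arm),  ω_sun = 0, ω_arm = 1
ω_ring = 1 − (29/83)(0−1) = 112/83
exact speed ratio = 112/83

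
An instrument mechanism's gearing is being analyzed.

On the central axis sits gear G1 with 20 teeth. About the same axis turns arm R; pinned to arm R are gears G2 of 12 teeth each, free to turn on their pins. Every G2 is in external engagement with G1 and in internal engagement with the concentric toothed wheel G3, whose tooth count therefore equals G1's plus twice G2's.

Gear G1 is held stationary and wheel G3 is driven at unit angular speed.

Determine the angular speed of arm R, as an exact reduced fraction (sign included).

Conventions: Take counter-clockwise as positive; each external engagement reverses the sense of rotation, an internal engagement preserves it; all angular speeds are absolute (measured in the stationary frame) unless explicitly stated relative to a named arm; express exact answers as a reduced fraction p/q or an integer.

class = planetary set [G3 = 20+2·12 = 44; Willis about the carrier]
ring teeth: 20 + 2·12 = 44
20(ω_sun−ω_arm) = −44(ω_ring−ω_arm),  ω_sun = 0, ω_ring = 1
20(0−ω_arm) = −44(1−ω_arm)  ⇒  64·ω_arm = 44  ⇒  ω_arm = 11/16
exact speed ratio = 11/16

11/16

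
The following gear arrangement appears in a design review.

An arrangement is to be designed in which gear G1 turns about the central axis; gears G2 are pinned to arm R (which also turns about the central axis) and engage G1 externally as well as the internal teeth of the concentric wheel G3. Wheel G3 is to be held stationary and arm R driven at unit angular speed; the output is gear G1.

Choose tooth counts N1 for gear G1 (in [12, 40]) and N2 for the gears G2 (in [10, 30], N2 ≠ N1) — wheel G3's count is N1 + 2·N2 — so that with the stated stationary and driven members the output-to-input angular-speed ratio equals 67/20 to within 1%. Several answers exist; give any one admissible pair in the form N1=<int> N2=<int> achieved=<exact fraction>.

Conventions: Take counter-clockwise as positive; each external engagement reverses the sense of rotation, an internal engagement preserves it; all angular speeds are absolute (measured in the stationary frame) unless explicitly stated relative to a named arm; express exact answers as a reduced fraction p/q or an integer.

N1=40 N2=27 achieved=67/20

class = planetary set [ratio 67/20 wanted; Willis about the carrier]
Willis with ω_ring = 0: ω_sun/ω_arm = (N1+N3)/N1; set equal to 67/20  ⇒  N3/N1 = 67/20 − 1 = 47/20
N3 = N1 + 2·N2  ⇒  N2/N1 = (N3/N1 − 1)/2 = (47/20 − 1)/2 = 27/40
smallest multiple with N1 ≥ 12 and N2 ≥ 10: k = 1  ⇒  N1 = 1·40 = 40, N2 = 1·27 = 27 (N1 ≤ 40, N2 ≤ 30, N2 ≠ N1 ✓), N3 = 40 + 2·27 = 94
check: (N1+N3)/N1 with N1 = 40, N3 = 94 gives 67/20; |achieved − target| = 0 ≤ 67/2000 ✓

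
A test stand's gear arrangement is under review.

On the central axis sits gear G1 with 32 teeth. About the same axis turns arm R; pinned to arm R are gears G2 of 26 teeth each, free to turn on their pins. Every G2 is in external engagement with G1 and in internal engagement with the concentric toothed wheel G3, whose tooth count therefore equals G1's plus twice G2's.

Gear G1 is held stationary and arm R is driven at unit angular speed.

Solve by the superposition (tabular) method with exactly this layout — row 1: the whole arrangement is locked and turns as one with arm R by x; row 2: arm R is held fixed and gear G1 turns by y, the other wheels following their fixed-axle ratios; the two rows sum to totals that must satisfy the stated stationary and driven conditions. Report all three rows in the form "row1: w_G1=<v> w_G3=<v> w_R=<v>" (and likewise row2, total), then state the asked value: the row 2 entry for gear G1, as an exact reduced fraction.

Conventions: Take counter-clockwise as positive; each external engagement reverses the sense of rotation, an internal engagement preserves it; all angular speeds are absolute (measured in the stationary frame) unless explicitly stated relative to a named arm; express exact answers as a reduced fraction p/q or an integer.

topology: planetary set — G1 32T / G2 26T / G3 84T, arm = carrier (Willis)
row 1: whole set turns with the arm by x
row 2: sun turns y, ring = −(32/84)·y, arm 0
boundary: total ω_sun = x + y = 0 and total ω_arm = x = 1  ⇒  y = -1, x = 1
row 2 ring = −(32/84)·(-1) = 8/21
totals (row 1 + row 2): sun 1 + (-1) = 0, ring 1 + 8/21 = 29/21, arm 1 + 0 = 1
asked cell (row2, sun) = -1

row1: w_G1=1 w_G3=1 w_R=1
row2: w_G1=-1 w_G3=8/21 w_R=0
total: w_G1=0 w_G3=29/21 w_R=1
asked value: -1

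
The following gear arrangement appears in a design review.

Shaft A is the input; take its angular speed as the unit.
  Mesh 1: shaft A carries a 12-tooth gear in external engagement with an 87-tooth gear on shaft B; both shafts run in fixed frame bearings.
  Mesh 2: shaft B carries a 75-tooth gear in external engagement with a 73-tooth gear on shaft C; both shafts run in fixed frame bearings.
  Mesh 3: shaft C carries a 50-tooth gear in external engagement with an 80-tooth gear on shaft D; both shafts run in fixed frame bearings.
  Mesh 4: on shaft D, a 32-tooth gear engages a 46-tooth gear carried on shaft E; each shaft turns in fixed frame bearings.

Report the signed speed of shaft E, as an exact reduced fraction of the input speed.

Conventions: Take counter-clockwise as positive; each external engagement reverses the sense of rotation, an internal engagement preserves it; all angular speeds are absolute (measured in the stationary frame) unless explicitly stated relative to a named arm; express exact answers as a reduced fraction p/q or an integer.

4-mesh fixed-axis compound train (all bearings frame-fixed)
mesh 1 [12T→87T]: |ω|/ω_in = 1×12/87 = 4/29, sense flips to −
mesh 2 [75T→73T]: |ω|/ω_in = (4/29)×75/73 = 300/2117, sense flips to +
mesh 3 [50T→80T]: |ω|/ω_in = (300/2117)×50/80 = 375/4234, sense flips to −
mesh 4 [32T→46T]: |ω|/ω_in = (375/4234)×32/46 = 3000/48691, sense flips to +
signed output speed (× input speed) = 3000/48691

3000/48691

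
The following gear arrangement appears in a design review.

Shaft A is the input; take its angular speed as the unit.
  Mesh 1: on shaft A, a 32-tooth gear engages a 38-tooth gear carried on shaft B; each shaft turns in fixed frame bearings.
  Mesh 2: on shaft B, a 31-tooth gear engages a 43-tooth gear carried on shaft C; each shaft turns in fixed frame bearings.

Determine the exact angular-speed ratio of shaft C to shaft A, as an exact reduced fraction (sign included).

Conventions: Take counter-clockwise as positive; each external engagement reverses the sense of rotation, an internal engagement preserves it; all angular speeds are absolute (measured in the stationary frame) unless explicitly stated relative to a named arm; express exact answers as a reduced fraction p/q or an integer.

class = fixed-axis compound train [2 meshes; 2 ratios multiply, 2 sense flips]
mesh 1 [32T→38T]: running ratio 16/19, sense −
mesh 2 [31T→43T]: running ratio 496/817, sense +
ω_out/ω_in = 496/817

496/817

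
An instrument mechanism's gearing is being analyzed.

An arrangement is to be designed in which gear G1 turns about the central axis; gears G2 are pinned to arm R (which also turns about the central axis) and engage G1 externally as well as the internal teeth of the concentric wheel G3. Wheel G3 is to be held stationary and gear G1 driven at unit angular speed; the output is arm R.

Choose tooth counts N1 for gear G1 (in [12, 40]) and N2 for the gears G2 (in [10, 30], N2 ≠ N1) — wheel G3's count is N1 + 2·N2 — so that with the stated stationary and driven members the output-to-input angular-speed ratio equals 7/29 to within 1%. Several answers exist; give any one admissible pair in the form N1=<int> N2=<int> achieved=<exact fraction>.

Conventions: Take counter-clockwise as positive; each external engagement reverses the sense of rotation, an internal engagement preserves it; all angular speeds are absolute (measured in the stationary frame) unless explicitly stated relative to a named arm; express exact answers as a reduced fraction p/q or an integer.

planetary set to be sized for 7/29 (Willis relation)
Willis with ω_ring = 0: ω_arm/ω_sun = N1/(N1+N3); set equal to 7/29  ⇒  N3/N1 = 1/(7/29) − 1 = 22/7
N3 = N1 + 2·N2  ⇒  N2/N1 = (N3/N1 − 1)/2 = (22/7 − 1)/2 = 15/14
smallest multiple with N1 ≥ 12 and N2 ≥ 10: k = 1  ⇒  N1 = 1·14 = 14, N2 = 1·15 = 15 (N1 ≤ 40, N2 ≤ 30, N2 ≠ N1 ✓), N3 = 14 + 2·15 = 44
check: N1/(N1+N3) with N1 = 14, N3 = 44 gives 7/29; |achieved − target| = 0 ≤ 7/2900 ✓

N1=14 N2=15 achieved=7/29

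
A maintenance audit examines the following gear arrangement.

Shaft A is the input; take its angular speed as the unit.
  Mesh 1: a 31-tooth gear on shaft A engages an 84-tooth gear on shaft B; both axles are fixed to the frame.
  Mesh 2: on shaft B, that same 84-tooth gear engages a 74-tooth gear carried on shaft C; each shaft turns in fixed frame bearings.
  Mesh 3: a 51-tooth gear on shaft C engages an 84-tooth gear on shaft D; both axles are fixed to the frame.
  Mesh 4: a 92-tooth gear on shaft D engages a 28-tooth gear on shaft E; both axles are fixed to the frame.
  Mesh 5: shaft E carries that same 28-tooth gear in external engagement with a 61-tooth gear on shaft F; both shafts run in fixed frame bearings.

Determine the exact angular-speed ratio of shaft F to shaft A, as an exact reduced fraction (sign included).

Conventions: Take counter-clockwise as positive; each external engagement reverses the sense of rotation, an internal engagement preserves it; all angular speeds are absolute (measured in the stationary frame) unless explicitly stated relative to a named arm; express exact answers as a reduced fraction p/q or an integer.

class = fixed-axis compound train [5 meshes; 5 ratios multiply, 5 sense flips]
mesh 1 [31T→84T]: running ratio 31/84, sense −
mesh 2 [84T→74T]: running ratio 31/74, sense +
mesh 3 [51T→84T]: running ratio 527/2072, sense −
mesh 4 [92T→28T]: running ratio 12121/14504, sense +
mesh 5 [28T→61T]: running ratio 12121/31598, sense −
ω_out/ω_in = -12121/31598

-12121/31598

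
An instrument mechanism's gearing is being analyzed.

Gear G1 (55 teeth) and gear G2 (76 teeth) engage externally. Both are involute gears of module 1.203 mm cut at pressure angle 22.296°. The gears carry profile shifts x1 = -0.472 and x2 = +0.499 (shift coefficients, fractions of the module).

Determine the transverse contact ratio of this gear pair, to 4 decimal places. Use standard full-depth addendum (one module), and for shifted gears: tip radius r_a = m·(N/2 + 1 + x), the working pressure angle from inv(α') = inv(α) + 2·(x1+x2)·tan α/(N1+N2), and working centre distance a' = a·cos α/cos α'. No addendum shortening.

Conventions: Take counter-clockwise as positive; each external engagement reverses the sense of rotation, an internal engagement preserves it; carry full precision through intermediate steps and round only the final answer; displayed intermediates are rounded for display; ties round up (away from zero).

topology: single-mesh involute geometry — m = 1.203, 55T/76T pair
base radii: r_b1 = 30.609127, r_b2 = 42.296248
tip radii: r_a1 = 33.717684, r_a2 = 47.517297
inv(α') = inv(22.296°) + 2·(-0.472+0.499)·tan α/(55+76) = 0.02107875  ⇒  α' = 22.35343°
a' = a·cos α / cos α' = 78.7965·cos 22.296°/cos 22.35343° = 78.828941
action lengths: √(r_a1²−r_b1²) = 14.140848, √(r_a2²−r_b2²) = 21.654582
base pitch p_b = π·m·cos α = 3.496778
CR = (14.140848 + 21.654582 − 78.828941·sin 22.35343°)/3.496778 = 1.663044
contact ratio ≈ 1.6630

1.6630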